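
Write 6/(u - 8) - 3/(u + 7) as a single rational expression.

Common denominator (u - 8)(u + 7). Numerator: 6(u + 7) - 3(u - 8) = (6u + 42) - (3u - 24) = 3u + 66
Result: (3u + 66)/[(u - 8)(u + 7)]


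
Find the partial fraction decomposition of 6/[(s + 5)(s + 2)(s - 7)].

Using cover-up method: A = 1/6, B = -2/9, C = 1/18
Result: (1/6)/(s + 5) - (2/9)/(s + 2) + (1/18)/(s - 7)


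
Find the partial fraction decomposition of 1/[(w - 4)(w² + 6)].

Cover-up at w = 4: A = 1/(4² + 6) = 1/22. Then B = -A = -1/22, C = -A·(0 + 4) = -2/11
Result: (1/22)/(w - 4) - ((1/22)w + 2/11)/(w² + 6)


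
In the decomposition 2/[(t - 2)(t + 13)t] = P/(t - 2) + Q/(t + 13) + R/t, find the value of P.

Cover-up at t = 2: P = 2/[(2 + 13)(2 - 0)] = 2/[(15)(2)] = 2/30 = 1/15


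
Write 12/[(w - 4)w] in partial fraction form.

12/(w - 4)w = α/(w - 4) + β/w. α = 12/(4 - 0) = 3, β = 12/(0 - 4) = -3
Result: 3/(w - 4) - 3/w


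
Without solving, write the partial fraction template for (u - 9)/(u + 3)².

Repeated linear factor: α/(u + 3) + β/(u + 3)²


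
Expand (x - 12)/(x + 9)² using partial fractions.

(x - 12) = A(x + 9) + B. At x = -9: B = 1·(-9) - 12 = -21. Coeff of x: A = 1
Result: 1/(x + 9) - 21/(x + 9)²


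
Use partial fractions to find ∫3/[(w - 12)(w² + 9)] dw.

Cover-up at w=12: α = 3/(12²+9) = 1/51. Coeff matching: β = -1/51, γ = -4/17. Decomposition: (1/51)/(w - 12) - ((1/51)w + 4/17)/(w² + 9). Integrate: linear → ln, quadratic → (1/2)ln + arctan: (1/51) ln|(w - 12)| - (1/102) ln(w² + 9) - (4/51) arctan(w/3) + C


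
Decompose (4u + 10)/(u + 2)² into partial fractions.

(4u + 10) = A(u + 2) + B. At u = -2: B = 4·(-2) + 10 = 2. Coeff of u: A = 4
Result: 4/(u + 2) + 2/(u + 2)²


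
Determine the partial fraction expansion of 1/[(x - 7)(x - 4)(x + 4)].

Using cover-up method: A = 1/33, B = -1/24, C = 1/88
Result: (1/33)/(x - 7) - (1/24)/(x - 4) + (1/88)/(x + 4)


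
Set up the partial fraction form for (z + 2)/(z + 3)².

Repeated linear factor: α/(z + 3) + β/(z + 3)²


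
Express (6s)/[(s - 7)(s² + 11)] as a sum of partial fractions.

At s=7: P = (6·7 + 0)/(7² + 11) = 7/10. Q = -P = -7/10, R = 6 - 7·P = 11/10
Result: (7/10)/(s - 7) - ((7/10)s - 11/10)/(s² + 11)


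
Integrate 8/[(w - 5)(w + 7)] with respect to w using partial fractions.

Decompose: 8/[(w - 5)(w + 7)] = (2/3)/(w - 5) - (2/3)/(w + 7). Integrate each term: (2/3) ln|(w - 5)| - (2/3) ln|(w + 7)| + C


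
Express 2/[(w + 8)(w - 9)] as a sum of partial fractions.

2/(w + 8)(w - 9) = α/(w + 8) + β/(w - 9). α = 2/(-8 - 9) = -2/17, β = 2/(9 + 8) = 2/17
Result: (-2/17)/(w + 8) + (2/17)/(w - 9)


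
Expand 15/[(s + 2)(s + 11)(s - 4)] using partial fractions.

Using cover-up method: A = -5/18, B = 1/9, C = 1/6
Result: (-5/18)/(s + 2) + (1/9)/(s + 11) + (1/6)/(s - 4)


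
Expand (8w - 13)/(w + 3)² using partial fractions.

(8w - 13) = P(w + 3) + Q. At w = -3: Q = 8·(-3) - 13 = -37. Coeff of w: P = 8
Result: 8/(w + 3) - 37/(w + 3)²


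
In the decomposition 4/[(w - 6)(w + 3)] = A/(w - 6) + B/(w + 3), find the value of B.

Cover-up at w = -3: B = 4/(-3 - 6) = -4/9


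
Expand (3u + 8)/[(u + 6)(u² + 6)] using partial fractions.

At u=-6: P = (3·(-6) + 8)/((-6)² + 6) = -5/21. Q = -P = 5/21, R = 3 - (-6)·P = 11/7
Result: (-5/21)/(u + 6) + ((5/21)u + 11/7)/(u² + 6)


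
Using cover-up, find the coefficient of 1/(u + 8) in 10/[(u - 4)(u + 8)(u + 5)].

Cover (u + 8), set u=-8: 10/[(-8 - 4)(-8 + 5)] = 5/18


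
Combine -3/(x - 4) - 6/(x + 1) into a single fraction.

Common denominator (x - 4)(x + 1). Numerator: -3(x + 1) - 6(x - 4) = (-3x - 3) - (6x - 24) = -9x + 21
Result: (-9x + 21)/[(x - 4)(x + 1)]


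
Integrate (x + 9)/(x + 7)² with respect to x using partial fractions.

Decompose: A = 1, B = 1·(-7) + 9 = 2, so (x + 9)/(x + 7)² = 1/(x + 7) + 2/(x + 7)². Integrate: ∫ A/(x + 7) dx = ln|(x + 7)|; ∫ B/(x + 7)² dx = -2/(x + 7). Sum: ln|(x + 7)| - 2/(x + 7) + C


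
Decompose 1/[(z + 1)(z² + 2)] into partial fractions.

Cover-up at z = -1: α = 1/((-1)² + 2) = 1/3. Then β = -α = -1/3, γ = -α·(0 - 1) = 1/3
Result: (1/3)/(z + 1) - ((1/3)z - 1/3)/(z² + 2)


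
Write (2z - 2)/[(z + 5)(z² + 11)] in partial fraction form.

At z=-5: A = (2·(-5) - 2)/((-5)² + 11) = -1/3. B = -A = 1/3, C = 2 - (-5)·A = 1/3
Result: (-1/3)/(z + 5) + ((1/3)z + 1/3)/(z² + 11)


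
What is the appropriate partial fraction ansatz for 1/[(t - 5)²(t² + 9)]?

Repeated linear + quadratic: A/(t - 5) + B/(t - 5)² + (Ct + D)/(t² + 9)


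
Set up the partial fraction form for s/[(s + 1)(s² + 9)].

Linear + irreducible quadratic: α/(s + 1) + (βs + γ)/(s² + 9)


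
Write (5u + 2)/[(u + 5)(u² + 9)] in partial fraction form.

At u=-5: A = (5·(-5) + 2)/((-5)² + 9) = -23/34. B = -A = 23/34, C = 5 - (-5)·A = 55/34
Result: (-23/34)/(u + 5) + ((23/34)u + 55/34)/(u² + 9)


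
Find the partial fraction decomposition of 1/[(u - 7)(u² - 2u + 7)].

Cover-up at u = 7: A = 1/(7² - 2·7 + 7) = 1/42. Then B = -A = -1/42, C = -A·(-2 + 7) = -5/42
Result: (1/42)/(u - 7) - ((1/42)u + 5/42)/(u² - 2u + 7)


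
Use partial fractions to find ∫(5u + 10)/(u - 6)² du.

Decompose: α = 5, β = 5·6 + 10 = 40, so (5u + 10)/(u - 6)² = 5/(u - 6) + 40/(u - 6)². Integrate: ∫ α/(u - 6) du = 5 ln|(u - 6)|; ∫ β/(u - 6)² du = -40/(u - 6). Sum: 5 ln|(u - 6)| - 40/(u - 6) + C


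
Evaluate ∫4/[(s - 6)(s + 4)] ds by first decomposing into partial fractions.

Decompose: 4/[(s - 6)(s + 4)] = (2/5)/(s - 6) - (2/5)/(s + 4). Integrate each term: (2/5) ln|(s - 6)| - (2/5) ln|(s + 4)| + C


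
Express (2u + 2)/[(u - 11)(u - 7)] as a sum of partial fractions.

At u=11: A = (2·11 + 2)/(11 - 7) = 6. At u=7: B = (2·7 + 2)/(7 - 11) = -4
Result: 6/(u - 11) - 4/(u - 7)


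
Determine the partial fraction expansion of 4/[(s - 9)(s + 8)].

4/(s - 9)(s + 8) = P/(s - 9) + Q/(s + 8). P = 4/(9 + 8) = 4/17, Q = 4/(-8 - 9) = -4/17
Result: (4/17)/(s - 9) - (4/17)/(s + 8)


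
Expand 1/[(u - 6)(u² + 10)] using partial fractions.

Cover-up at u = 6: P = 1/(6² + 10) = 1/46. Then Q = -P = -1/46, R = -P·(0 + 6) = -3/23
Result: (1/46)/(u - 6) - ((1/46)u + 3/23)/(u² + 10)


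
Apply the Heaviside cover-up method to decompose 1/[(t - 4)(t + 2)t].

Cover (t - 4), t=4: α = 1/[(4 + 2)(4 - 0)] = 1/24. Cover (t + 2), t=-2: β = 1/[(-2 - 4)(-2 - 0)] = 1/12. Cover t, t=0: γ = 1/[(0 - 4)(0 + 2)] = -1/8.
Result: (1/24)/(t - 4) + (1/12)/(t + 2) - (1/8)/t


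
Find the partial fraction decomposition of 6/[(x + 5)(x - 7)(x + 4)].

Using cover-up method: α = 1/2, β = 1/22, γ = -6/11
Result: (1/2)/(x + 5) + (1/22)/(x - 7) - (6/11)/(x + 4)


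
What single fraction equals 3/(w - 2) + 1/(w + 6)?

Common denominator (w - 2)(w + 6). Numerator: 3(w + 6) + 1(w - 2) = (3w + 18) + (w - 2) = 4w + 16
Result: (4w + 16)/[(w - 2)(w + 6)]


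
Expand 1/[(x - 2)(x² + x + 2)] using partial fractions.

Cover-up at x = 2: α = 1/(2² + 1·2 + 2) = 1/8. Then β = -α = -1/8, γ = -α·(1 + 2) = -3/8
Result: (1/8)/(x - 2) - ((1/8)x + 3/8)/(x² + x + 2)


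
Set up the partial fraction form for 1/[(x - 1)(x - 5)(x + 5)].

Three distinct linear factors: P/(x - 1) + Q/(x - 5) + R/(x + 5)


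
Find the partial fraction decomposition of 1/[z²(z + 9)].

Cover-up at z=-9: C = 1/(-9 - 0)² = 1/81. Cover-up at z=0: B = 1/(0 + 9) = 1/9. Comparing z² coeff: A = -C = -1/81
Result: (-1/81)/z + (1/9)/z² + (1/81)/(z + 9)


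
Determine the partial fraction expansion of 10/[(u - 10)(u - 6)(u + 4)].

Using cover-up method: A = 5/28, B = -1/4, C = 1/14
Result: (5/28)/(u - 10) - (1/4)/(u - 6) + (1/14)/(u + 4)


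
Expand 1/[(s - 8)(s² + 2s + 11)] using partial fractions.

Cover-up at s = 8: A = 1/(8² + 2·8 + 11) = 1/91. Then B = -A = -1/91, C = -A·(2 + 8) = -10/91
Result: (1/91)/(s - 8) - ((1/91)s + 10/91)/(s² + 2s + 11)


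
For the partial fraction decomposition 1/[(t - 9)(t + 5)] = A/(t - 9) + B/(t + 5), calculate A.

Cover-up at t = 9: A = 1/(9 + 5) = 1/14


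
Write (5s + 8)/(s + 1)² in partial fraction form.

(5s + 8) = A(s + 1) + B. At s = -1: B = 5·(-1) + 8 = 3. Coeff of s: A = 5
Result: 5/(s + 1) + 3/(s + 1)²


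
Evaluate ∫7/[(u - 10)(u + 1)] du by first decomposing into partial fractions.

Decompose: 7/[(u - 10)(u + 1)] = (7/11)/(u - 10) - (7/11)/(u + 1). Integrate each term: (7/11) ln|(u - 10)| - (7/11) ln|(u + 1)| + C


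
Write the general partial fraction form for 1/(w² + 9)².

Repeated quadratic factor: (Pw + Q)/(w² + 9) + (Rw + S)/(w² + 9)²


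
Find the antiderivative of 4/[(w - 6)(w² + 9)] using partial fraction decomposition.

Cover-up at w=6: P = 4/(6²+9) = 4/45. Coeff matching: Q = -4/45, R = -8/15. Decomposition: (4/45)/(w - 6) - ((4/45)w + 8/15)/(w² + 9). Integrate: linear → ln, quadratic → (1/2)ln + arctan: (4/45) ln|(w - 6)| - (2/45) ln(w² + 9) - (8/45) arctan(w/3) + C


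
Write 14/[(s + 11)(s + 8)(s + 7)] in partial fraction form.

Using cover-up method: A = 7/6, B = -14/3, C = 7/2
Result: (7/6)/(s + 11) - (14/3)/(s + 8) + (7/2)/(s + 7)


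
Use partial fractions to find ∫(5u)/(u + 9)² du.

Decompose: α = 5, β = 5·(-9) + 0 = -45, so (5u)/(u + 9)² = 5/(u + 9) - 45/(u + 9)². Integrate: ∫ α/(u + 9) du = 5 ln|(u + 9)|; ∫ β/(u + 9)² du = 45/(u + 9). Sum: 5 ln|(u + 9)| + 45/(u + 9) + C


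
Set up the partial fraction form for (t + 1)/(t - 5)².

Repeated linear factor: P/(t - 5) + Q/(t - 5)²


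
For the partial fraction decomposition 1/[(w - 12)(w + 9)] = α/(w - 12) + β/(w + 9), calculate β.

Cover-up at w = -9: β = 1/(-9 - 12) = -1/21


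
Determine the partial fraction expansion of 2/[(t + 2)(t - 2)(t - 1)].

Using cover-up method: P = 1/6, Q = 1/2, R = -2/3
Result: (1/6)/(t + 2) + (1/2)/(t - 2) - (2/3)/(t - 1)


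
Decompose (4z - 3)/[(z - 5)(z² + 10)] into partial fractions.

At z=5: A = (4·5 - 3)/(5² + 10) = 17/35. B = -A = -17/35, C = 4 - 5·A = 11/7
Result: (17/35)/(z - 5) - ((17/35)z - 11/7)/(z² + 10)


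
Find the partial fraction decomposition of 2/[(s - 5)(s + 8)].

2/(s - 5)(s + 8) = A/(s - 5) + B/(s + 8). A = 2/(5 + 8) = 2/13, B = 2/(-8 - 5) = -2/13
Result: (2/13)/(s - 5) - (2/13)/(s + 8)


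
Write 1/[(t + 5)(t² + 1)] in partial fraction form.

Cover-up at t = -5: A = 1/((-5)² + 1) = 1/26. Then B = -A = -1/26, C = -A·(0 - 5) = 5/26
Result: (1/26)/(t + 5) - ((1/26)t - 5/26)/(t² + 1)


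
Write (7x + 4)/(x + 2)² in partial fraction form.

(7x + 4) = P(x + 2) + Q. At x = -2: Q = 7·(-2) + 4 = -10. Coeff of x: P = 7
Result: 7/(x + 2) - 10/(x + 2)²


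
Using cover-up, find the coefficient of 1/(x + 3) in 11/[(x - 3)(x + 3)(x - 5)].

Cover (x + 3), set x=-3: 11/[(-3 - 3)(-3 - 5)] = 11/48


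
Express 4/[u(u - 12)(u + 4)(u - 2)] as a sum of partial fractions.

Using Heaviside cover-up: (1/24)/u + (1/480)/(u - 12) - (1/96)/(u + 4) - (1/30)/(u - 2)


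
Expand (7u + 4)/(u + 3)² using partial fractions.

(7u + 4) = A(u + 3) + B. At u = -3: B = 7·(-3) + 4 = -17. Coeff of u: A = 7
Result: 7/(u + 3) - 17/(u + 3)²


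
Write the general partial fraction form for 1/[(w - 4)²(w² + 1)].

Repeated linear + quadratic: P/(w - 4) + Q/(w - 4)² + (Rw + S)/(w² + 1)


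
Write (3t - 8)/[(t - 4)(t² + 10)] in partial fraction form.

At t=4: α = (3·4 - 8)/(4² + 10) = 2/13. β = -α = -2/13, γ = 3 - 4·α = 31/13
Result: (2/13)/(t - 4) - ((2/13)t - 31/13)/(t² + 10)


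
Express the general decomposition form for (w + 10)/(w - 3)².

Repeated linear factor: P/(w - 3) + Q/(w - 3)²


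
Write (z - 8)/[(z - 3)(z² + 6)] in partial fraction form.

At z=3: A = (1·3 - 8)/(3² + 6) = -1/3. B = -A = 1/3, C = 1 - 3·A = 2
Result: (-1/3)/(z - 3) + ((1/3)z + 2)/(z² + 6)


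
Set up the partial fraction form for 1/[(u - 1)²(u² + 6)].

Repeated linear + quadratic: A/(u - 1) + B/(u - 1)² + (Cu + D)/(u² + 6)


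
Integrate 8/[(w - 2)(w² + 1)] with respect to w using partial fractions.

Cover-up at w=2: P = 8/(2²+1) = 8/5. Coeff matching: Q = -8/5, R = -16/5. Decomposition: (8/5)/(w - 2) - ((8/5)w + 16/5)/(w² + 1). Integrate: linear → ln, quadratic → (1/2)ln + arctan: (8/5) ln|(w - 2)| - (4/5) ln(w² + 1) - (16/5) arctan(w) + C


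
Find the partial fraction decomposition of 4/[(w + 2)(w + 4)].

4/(w + 2)(w + 4) = α/(w + 2) + β/(w + 4). α = 4/(-2 + 4) = 2, β = 4/(-4 + 2) = -2
Result: 2/(w + 2) - 2/(w + 4)


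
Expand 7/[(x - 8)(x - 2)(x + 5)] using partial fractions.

Using cover-up method: α = 7/78, β = -1/6, γ = 1/13
Result: (7/78)/(x - 8) - (1/6)/(x - 2) + (1/13)/(x + 5)


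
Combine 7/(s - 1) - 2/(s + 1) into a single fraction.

Common denominator (s - 1)(s + 1). Numerator: 7(s + 1) - 2(s - 1) = (7s + 7) - (2s - 2) = 5s + 9
Result: (5s + 9)/[(s - 1)(s + 1)]


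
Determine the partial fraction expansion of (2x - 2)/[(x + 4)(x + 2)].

At x=-4: P = (2·(-4) - 2)/(-4 + 2) = 5. At x=-2: Q = (2·(-2) - 2)/(-2 + 4) = -3
Result: 5/(x + 4) - 3/(x + 2)


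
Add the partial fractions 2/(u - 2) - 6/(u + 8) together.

Common denominator (u - 2)(u + 8). Numerator: 2(u + 8) - 6(u - 2) = (2u + 16) - (6u - 12) = -4u + 28
Result: (-4u + 28)/[(u - 2)(u + 8)]


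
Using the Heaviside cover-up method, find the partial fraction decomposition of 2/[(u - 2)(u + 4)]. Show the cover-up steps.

Cover (u - 2): set u=2, get α = 2/(2 + 4) = 1/3. Cover (u + 4): set u=-4, get β = 2/(-4 - 2) = -1/3.
Result: (1/3)/(u - 2) - (1/3)/(u + 4)


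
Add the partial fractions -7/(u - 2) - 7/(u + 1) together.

Common denominator (u - 2)(u + 1). Numerator: -7(u + 1) - 7(u - 2) = (-7u - 7) - (7u - 14) = -14u + 7
Result: (-14u + 7)/[(u - 2)(u + 1)]


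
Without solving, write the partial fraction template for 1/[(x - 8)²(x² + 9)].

Repeated linear + quadratic: α/(x - 8) + β/(x - 8)² + (γx + δ)/(x² + 9)


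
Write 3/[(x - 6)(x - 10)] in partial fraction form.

3/(x - 6)(x - 10) = P/(x - 6) + Q/(x - 10). P = 3/(6 - 10) = -3/4, Q = 3/(10 - 6) = 3/4
Result: (-3/4)/(x - 6) + (3/4)/(x - 10)


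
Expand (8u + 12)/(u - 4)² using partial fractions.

(8u + 12) = A(u - 4) + B. At u = 4: B = 8·4 + 12 = 44. Coeff of u: A = 8
Result: 8/(u - 4) + 44/(u - 4)²


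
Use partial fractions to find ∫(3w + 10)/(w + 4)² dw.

Decompose: A = 3, B = 3·(-4) + 10 = -2, so (3w + 10)/(w + 4)² = 3/(w + 4) - 2/(w + 4)². Integrate: ∫ A/(w + 4) dw = 3 ln|(w + 4)|; ∫ B/(w + 4)² dw = 2/(w + 4). Sum: 3 ln|(w + 4)| + 2/(w + 4) + C


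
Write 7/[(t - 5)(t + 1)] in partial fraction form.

7/(t - 5)(t + 1) = A/(t - 5) + B/(t + 1). A = 7/(5 + 1) = 7/6, B = 7/(-1 - 5) = -7/6
Result: (7/6)/(t - 5) - (7/6)/(t + 1)


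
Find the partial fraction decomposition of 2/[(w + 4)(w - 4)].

2/(w + 4)(w - 4) = α/(w + 4) + β/(w - 4). α = 2/(-4 - 4) = -1/4, β = 2/(4 + 4) = 1/4
Result: (-1/4)/(w + 4) + (1/4)/(w - 4)


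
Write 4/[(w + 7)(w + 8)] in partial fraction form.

4/(w + 7)(w + 8) = P/(w + 7) + Q/(w + 8). P = 4/(-7 + 8) = 4, Q = 4/(-8 + 7) = -4
Result: 4/(w + 7) - 4/(w + 8)


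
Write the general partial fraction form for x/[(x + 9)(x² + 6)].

Linear + irreducible quadratic: A/(x + 9) + (Bx + C)/(x² + 6)


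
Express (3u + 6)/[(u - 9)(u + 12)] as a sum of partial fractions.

At u=9: A = (3·9 + 6)/(9 + 12) = 11/7. At u=-12: B = (3·(-12) + 6)/(-12 - 9) = 10/7
Result: (11/7)/(u - 9) + (10/7)/(u + 12)


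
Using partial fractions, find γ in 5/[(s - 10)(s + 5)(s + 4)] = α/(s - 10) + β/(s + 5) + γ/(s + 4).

Cover-up at s = -4: γ = 5/[(-4 - 10)(-4 + 5)] = 5/[(-14)(1)] = -5/14


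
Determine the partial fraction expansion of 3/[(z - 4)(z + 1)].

3/(z - 4)(z + 1) = α/(z - 4) + β/(z + 1). α = 3/(4 + 1) = 3/5, β = 3/(-1 - 4) = -3/5
Result: (3/5)/(z - 4) - (3/5)/(z + 1)


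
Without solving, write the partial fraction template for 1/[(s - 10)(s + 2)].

Distinct linear factors: A/(s - 10) + B/(s + 2)


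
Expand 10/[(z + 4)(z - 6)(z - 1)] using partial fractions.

Using cover-up method: P = 1/5, Q = 1/5, R = -2/5
Result: (1/5)/(z + 4) + (1/5)/(z - 6) - (2/5)/(z - 1)


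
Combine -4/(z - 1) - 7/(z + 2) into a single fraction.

Common denominator (z - 1)(z + 2). Numerator: -4(z + 2) - 7(z - 1) = (-4z - 8) - (7z - 7) = -11z - 1
Result: (-11z - 1)/[(z - 1)(z + 2)]


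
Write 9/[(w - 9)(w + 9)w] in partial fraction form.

Using cover-up method: A = 1/18, B = 1/18, C = -1/9
Result: (1/18)/(w - 9) + (1/18)/(w + 9) - (1/9)/w


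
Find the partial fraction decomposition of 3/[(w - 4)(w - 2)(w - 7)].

Using cover-up method: α = -1/2, β = 3/10, γ = 1/5
Result: (-1/2)/(w - 4) + (3/10)/(w - 2) + (1/5)/(w - 7)


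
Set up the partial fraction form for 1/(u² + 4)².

Repeated quadratic factor: (Pu + Q)/(u² + 4) + (Ru + S)/(u² + 4)²


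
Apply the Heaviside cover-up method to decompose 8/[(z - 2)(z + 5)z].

Cover (z - 2), z=2: A = 8/[(2 + 5)(2 - 0)] = 4/7. Cover (z + 5), z=-5: B = 8/[(-5 - 2)(-5 - 0)] = 8/35. Cover z, z=0: C = 8/[(0 - 2)(0 + 5)] = -4/5.
Result: (4/7)/(z - 2) + (8/35)/(z + 5) - (4/5)/z


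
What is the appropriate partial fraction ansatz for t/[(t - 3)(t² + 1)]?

Linear + irreducible quadratic: A/(t - 3) + (Bt + C)/(t² + 1)


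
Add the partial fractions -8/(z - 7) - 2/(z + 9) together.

Common denominator (z - 7)(z + 9). Numerator: -8(z + 9) - 2(z - 7) = (-8z - 72) - (2z - 14) = -10z - 58
Result: (-10z - 58)/[(z - 7)(z + 9)]


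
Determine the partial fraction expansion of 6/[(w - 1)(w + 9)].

6/(w - 1)(w + 9) = A/(w - 1) + B/(w + 9). A = 6/(1 + 9) = 3/5, B = 6/(-9 - 1) = -3/5
Result: (3/5)/(w - 1) - (3/5)/(w + 9)


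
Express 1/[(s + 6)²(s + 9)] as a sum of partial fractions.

Cover-up at s=-9: R = 1/(-9 + 6)² = 1/9. Cover-up at s=-6: Q = 1/(-6 + 9) = 1/3. Comparing s² coeff: P = -R = -1/9
Result: (-1/9)/(s + 6) + (1/3)/(s + 6)² + (1/9)/(s + 9)


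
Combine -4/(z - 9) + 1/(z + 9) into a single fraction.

Common denominator (z - 9)(z + 9). Numerator: -4(z + 9) + 1(z - 9) = (-4z - 36) + (z - 9) = -3z - 45
Result: (-3z - 45)/[(z - 9)(z + 9)]


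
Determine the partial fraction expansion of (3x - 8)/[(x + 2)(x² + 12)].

At x=-2: α = (3·(-2) - 8)/((-2)² + 12) = -7/8. β = -α = 7/8, γ = 3 - (-2)·α = 5/4
Result: (-7/8)/(x + 2) + ((7/8)x + 5/4)/(x² + 12)


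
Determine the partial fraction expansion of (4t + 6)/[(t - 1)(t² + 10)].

At t=1: P = (4·1 + 6)/(1² + 10) = 10/11. Q = -P = -10/11, R = 4 - 1·P = 34/11
Result: (10/11)/(t - 1) - ((10/11)t - 34/11)/(t² + 10)


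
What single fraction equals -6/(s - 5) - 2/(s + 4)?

Common denominator (s - 5)(s + 4). Numerator: -6(s + 4) - 2(s - 5) = (-6s - 24) - (2s - 10) = -8s - 14
Result: (-8s - 14)/[(s - 5)(s + 4)]


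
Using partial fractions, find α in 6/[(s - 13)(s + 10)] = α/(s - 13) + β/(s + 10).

Cover-up at s = 13: α = 6/(13 + 10) = 6/23


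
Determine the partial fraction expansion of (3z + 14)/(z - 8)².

(3z + 14) = A(z - 8) + B. At z = 8: B = 3·8 + 14 = 38. Coeff of z: A = 3
Result: 3/(z - 8) + 38/(z - 8)²


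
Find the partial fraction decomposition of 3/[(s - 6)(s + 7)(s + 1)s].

Using Heaviside cover-up: (1/182)/(s - 6) - (1/182)/(s + 7) + (1/14)/(s + 1) - (1/14)/s


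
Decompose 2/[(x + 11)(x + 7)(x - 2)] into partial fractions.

Using cover-up method: A = 1/26, B = -1/18, C = 2/117
Result: (1/26)/(x + 11) - (1/18)/(x + 7) + (2/117)/(x - 2)


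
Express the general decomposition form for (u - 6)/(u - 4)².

Repeated linear factor: A/(u - 4) + B/(u - 4)²


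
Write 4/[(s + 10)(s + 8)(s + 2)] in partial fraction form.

Using cover-up method: P = 1/4, Q = -1/3, R = 1/12
Result: (1/4)/(s + 10) - (1/3)/(s + 8) + (1/12)/(s + 2)


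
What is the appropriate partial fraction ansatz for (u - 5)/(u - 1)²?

Repeated linear factor: P/(u - 1) + Q/(u - 1)²


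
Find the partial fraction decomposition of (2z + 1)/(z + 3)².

(2z + 1) = α(z + 3) + β. At z = -3: β = 2·(-3) + 1 = -5. Coeff of z: α = 2
Result: 2/(z + 3) - 5/(z + 3)²


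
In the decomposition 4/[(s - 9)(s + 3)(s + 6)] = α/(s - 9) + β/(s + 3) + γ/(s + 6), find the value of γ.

Cover-up at s = -6: γ = 4/[(-6 - 9)(-6 + 3)] = 4/[(-15)(-3)] = 4/45


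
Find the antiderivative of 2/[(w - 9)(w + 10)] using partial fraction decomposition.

Decompose: 2/[(w - 9)(w + 10)] = (2/19)/(w - 9) - (2/19)/(w + 10). Integrate each term: (2/19) ln|(w - 9)| - (2/19) ln|(w + 10)| + C


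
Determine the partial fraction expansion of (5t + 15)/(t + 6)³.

(5t + 15) = P(t + 6)² + Q(t + 6) + R. At t = -6: R = 5·(-6) + 15 = -15. Coefficients: P = 0, Q = 5
Result: 5/(t + 6)² - 15/(t + 6)³


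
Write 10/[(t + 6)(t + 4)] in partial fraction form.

10/(t + 6)(t + 4) = α/(t + 6) + β/(t + 4). α = 10/(-6 + 4) = -5, β = 10/(-4 + 6) = 5
Result: -5/(t + 6) + 5/(t + 4)


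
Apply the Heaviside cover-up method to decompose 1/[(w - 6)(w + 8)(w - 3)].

Cover (w - 6), w=6: α = 1/[(6 + 8)(6 - 3)] = 1/42. Cover (w + 8), w=-8: β = 1/[(-8 - 6)(-8 - 3)] = 1/154. Cover (w - 3), w=3: γ = 1/[(3 - 6)(3 + 8)] = -1/33.
Result: (1/42)/(w - 6) + (1/154)/(w + 8) - (1/33)/(w - 3)


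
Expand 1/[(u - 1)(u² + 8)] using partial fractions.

Cover-up at u = 1: P = 1/(1² + 8) = 1/9. Then Q = -P = -1/9, R = -P·(0 + 1) = -1/9
Result: (1/9)/(u - 1) - ((1/9)u + 1/9)/(u² + 8)


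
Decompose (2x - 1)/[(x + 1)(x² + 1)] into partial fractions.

At x=-1: α = (2·(-1) - 1)/((-1)² + 1) = -3/2. β = -α = 3/2, γ = 2 - (-1)·α = 1/2
Result: (-3/2)/(x + 1) + ((3/2)x + 1/2)/(x² + 1)


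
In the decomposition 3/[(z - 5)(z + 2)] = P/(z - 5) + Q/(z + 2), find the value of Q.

Cover-up at z = -2: Q = 3/(-2 - 5) = -3/7


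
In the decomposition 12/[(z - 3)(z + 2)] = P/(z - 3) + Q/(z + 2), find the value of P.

Cover-up at z = 3: P = 12/(3 + 2) = 12/5


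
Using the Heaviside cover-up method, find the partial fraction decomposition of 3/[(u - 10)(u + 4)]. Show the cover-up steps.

Cover (u - 10): set u=10, get A = 3/(10 + 4) = 3/14. Cover (u + 4): set u=-4, get B = 3/(-4 - 10) = -3/14.
Result: (3/14)/(u - 10) - (3/14)/(u + 4)


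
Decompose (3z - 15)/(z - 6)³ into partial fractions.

(3z - 15) = P(z - 6)² + Q(z - 6) + R. At z = 6: R = 3·6 - 15 = 3. Coefficients: P = 0, Q = 3
Result: 3/(z - 6)² + 3/(z - 6)³


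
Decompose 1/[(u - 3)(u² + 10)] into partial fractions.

Cover-up at u = 3: A = 1/(3² + 10) = 1/19. Then B = -A = -1/19, C = -A·(0 + 3) = -3/19
Result: (1/19)/(u - 3) - ((1/19)u + 3/19)/(u² + 10)


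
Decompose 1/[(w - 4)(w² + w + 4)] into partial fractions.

Cover-up at w = 4: A = 1/(4² + 1·4 + 4) = 1/24. Then B = -A = -1/24, C = -A·(1 + 4) = -5/24
Result: (1/24)/(w - 4) - ((1/24)w + 5/24)/(w² + w + 4)


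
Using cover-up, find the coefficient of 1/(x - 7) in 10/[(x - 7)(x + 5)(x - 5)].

Cover (x - 7), set x=7: 10/[(7 + 5)(7 - 5)] = 5/12


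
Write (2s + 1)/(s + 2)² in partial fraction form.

(2s + 1) = P(s + 2) + Q. At s = -2: Q = 2·(-2) + 1 = -3. Coeff of s: P = 2
Result: 2/(s + 2) - 3/(s + 2)²


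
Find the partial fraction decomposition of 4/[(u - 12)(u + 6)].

4/(u - 12)(u + 6) = P/(u - 12) + Q/(u + 6). P = 4/(12 + 6) = 2/9, Q = 4/(-6 - 12) = -2/9
Result: (2/9)/(u - 12) - (2/9)/(u + 6)


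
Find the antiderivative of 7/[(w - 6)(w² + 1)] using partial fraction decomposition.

Cover-up at w=6: A = 7/(6²+1) = 7/37. Coeff matching: B = -7/37, C = -42/37. Decomposition: (7/37)/(w - 6) - ((7/37)w + 42/37)/(w² + 1). Integrate: linear → ln, quadratic → (1/2)ln + arctan: (7/37) ln|(w - 6)| - (7/74) ln(w² + 1) - (42/37) arctan(w) + C


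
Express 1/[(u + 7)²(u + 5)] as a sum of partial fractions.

Cover-up at u=-5: γ = 1/(-5 + 7)² = 1/4. Cover-up at u=-7: β = 1/(-7 + 5) = -1/2. Comparing u² coeff: α = -γ = -1/4
Result: (-1/4)/(u + 7) - (1/2)/(u + 7)² + (1/4)/(u + 5)


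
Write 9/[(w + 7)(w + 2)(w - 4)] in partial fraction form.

Using cover-up method: α = 9/55, β = -3/10, γ = 3/22
Result: (9/55)/(w + 7) - (3/10)/(w + 2) + (3/22)/(w - 4)


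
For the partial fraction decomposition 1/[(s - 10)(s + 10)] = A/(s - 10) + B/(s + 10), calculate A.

Cover-up at s = 10: A = 1/(10 + 10) = 1/20


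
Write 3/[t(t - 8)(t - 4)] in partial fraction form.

Using cover-up method: P = 3/32, Q = 3/32, R = -3/16
Result: (3/32)/t + (3/32)/(t - 8) - (3/16)/(t - 4)


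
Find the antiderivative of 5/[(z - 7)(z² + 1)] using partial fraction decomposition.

Cover-up at z=7: α = 5/(7²+1) = 1/10. Coeff matching: β = -1/10, γ = -7/10. Decomposition: (1/10)/(z - 7) - ((1/10)z + 7/10)/(z² + 1). Integrate: linear → ln, quadratic → (1/2)ln + arctan: (1/10) ln|(z - 7)| - (1/20) ln(z² + 1) - (7/10) arctan(z) + C


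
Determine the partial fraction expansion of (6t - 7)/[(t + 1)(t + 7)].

At t=-1: α = (6·(-1) - 7)/(-1 + 7) = -13/6. At t=-7: β = (6·(-7) - 7)/(-7 + 1) = 49/6
Result: (-13/6)/(t + 1) + (49/6)/(t + 7)


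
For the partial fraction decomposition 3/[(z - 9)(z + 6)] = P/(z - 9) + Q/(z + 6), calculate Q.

Cover-up at z = -6: Q = 3/(-6 - 9) = -3/15 = -1/5


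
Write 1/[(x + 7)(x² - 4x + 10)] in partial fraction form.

Cover-up at x = -7: P = 1/((-7)² - 4·(-7) + 10) = 1/87. Then Q = -P = -1/87, R = -P·(-4 - 7) = 11/87
Result: (1/87)/(x + 7) - ((1/87)x - 11/87)/(x² - 4x + 10)


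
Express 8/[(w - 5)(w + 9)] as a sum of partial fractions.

8/(w - 5)(w + 9) = P/(w - 5) + Q/(w + 9). P = 8/(5 + 9) = 4/7, Q = 8/(-9 - 5) = -4/7
Result: (4/7)/(w - 5) - (4/7)/(w + 9)


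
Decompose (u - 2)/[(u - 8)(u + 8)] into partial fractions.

At u=8: P = (1·8 - 2)/(8 + 8) = 3/8. At u=-8: Q = (1·(-8) - 2)/(-8 - 8) = 5/8
Result: (3/8)/(u - 8) + (5/8)/(u + 8)


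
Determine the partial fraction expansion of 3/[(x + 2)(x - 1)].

3/(x + 2)(x - 1) = P/(x + 2) + Q/(x - 1). P = 3/(-2 - 1) = -1, Q = 3/(1 + 2) = 1
Result: -1/(x + 2) + 1/(x - 1)


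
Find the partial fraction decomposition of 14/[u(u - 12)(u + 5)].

Using cover-up method: α = -7/30, β = 7/102, γ = 14/85
Result: (-7/30)/u + (7/102)/(u - 12) + (14/85)/(u + 5)


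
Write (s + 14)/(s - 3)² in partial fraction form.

(s + 14) = α(s - 3) + β. At s = 3: β = 1·3 + 14 = 17. Coeff of s: α = 1
Result: 1/(s - 3) + 17/(s - 3)²


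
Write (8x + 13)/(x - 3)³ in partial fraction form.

(8x + 13) = P(x - 3)² + Q(x - 3) + R. At x = 3: R = 8·3 + 13 = 37. Coefficients: P = 0, Q = 8
Result: 8/(x - 3)² + 37/(x - 3)³


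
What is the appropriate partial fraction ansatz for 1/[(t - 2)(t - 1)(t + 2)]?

Three distinct linear factors: α/(t - 2) + β/(t - 1) + γ/(t + 2)


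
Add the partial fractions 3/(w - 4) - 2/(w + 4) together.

Common denominator (w - 4)(w + 4). Numerator: 3(w + 4) - 2(w - 4) = (3w + 12) - (2w - 8) = w + 20
Result: (w + 20)/[(w - 4)(w + 4)]


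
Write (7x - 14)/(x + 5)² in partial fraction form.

(7x - 14) = A(x + 5) + B. At x = -5: B = 7·(-5) - 14 = -49. Coeff of x: A = 7
Result: 7/(x + 5) - 49/(x + 5)²


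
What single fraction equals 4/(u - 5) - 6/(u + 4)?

Common denominator (u - 5)(u + 4). Numerator: 4(u + 4) - 6(u - 5) = (4u + 16) - (6u - 30) = -2u + 46
Result: (-2u + 46)/[(u - 5)(u + 4)]


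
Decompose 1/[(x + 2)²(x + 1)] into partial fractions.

Cover-up at x=-1: γ = 1/(-1 + 2)² = 1. Cover-up at x=-2: β = 1/(-2 + 1) = -1. Comparing x² coeff: α = -γ = -1
Result: -1/(x + 2) - 1/(x + 2)² + 1/(x + 1)


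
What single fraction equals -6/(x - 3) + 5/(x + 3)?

Common denominator (x - 3)(x + 3). Numerator: -6(x + 3) + 5(x - 3) = (-6x - 18) + (5x - 15) = -x - 33
Result: (-x - 33)/[(x - 3)(x + 3)]


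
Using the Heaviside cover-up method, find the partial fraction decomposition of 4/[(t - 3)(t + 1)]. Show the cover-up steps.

Cover (t - 3): set t=3, get P = 4/(3 + 1) = 1. Cover (t + 1): set t=-1, get Q = 4/(-1 - 3) = -1.
Result: 1/(t - 3) - 1/(t + 1)


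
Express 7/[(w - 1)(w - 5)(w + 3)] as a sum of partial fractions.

Using cover-up method: α = -7/16, β = 7/32, γ = 7/32
Result: (-7/16)/(w - 1) + (7/32)/(w - 5) + (7/32)/(w + 3)


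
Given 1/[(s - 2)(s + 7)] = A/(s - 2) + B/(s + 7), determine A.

Cover-up at s = 2: A = 1/(2 + 7) = 1/9


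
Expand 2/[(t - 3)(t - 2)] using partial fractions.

2/(t - 3)(t - 2) = P/(t - 3) + Q/(t - 2). P = 2/(3 - 2) = 2, Q = 2/(2 - 3) = -2
Result: 2/(t - 3) - 2/(t - 2)


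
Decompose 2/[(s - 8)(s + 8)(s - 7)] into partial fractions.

Using cover-up method: α = 1/8, β = 1/120, γ = -2/15
Result: (1/8)/(s - 8) + (1/120)/(s + 8) - (2/15)/(s - 7)


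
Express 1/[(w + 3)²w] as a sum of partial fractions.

Cover-up at w=0: R = 1/(0 + 3)² = 1/9. Cover-up at w=-3: Q = 1/(-3 - 0) = -1/3. Comparing w² coeff: P = -R = -1/9
Result: (-1/9)/(w + 3) - (1/3)/(w + 3)² + (1/9)/w


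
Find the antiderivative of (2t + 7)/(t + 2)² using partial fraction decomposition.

Decompose: α = 2, β = 2·(-2) + 7 = 3, so (2t + 7)/(t + 2)² = 2/(t + 2) + 3/(t + 2)². Integrate: ∫ α/(t + 2) dt = 2 ln|(t + 2)|; ∫ β/(t + 2)² dt = -3/(t + 2). Sum: 2 ln|(t + 2)| - 3/(t + 2) + C


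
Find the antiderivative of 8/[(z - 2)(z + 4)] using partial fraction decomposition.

Decompose: 8/[(z - 2)(z + 4)] = (4/3)/(z - 2) - (4/3)/(z + 4). Integrate each term: (4/3) ln|(z - 2)| - (4/3) ln|(z + 4)| + C


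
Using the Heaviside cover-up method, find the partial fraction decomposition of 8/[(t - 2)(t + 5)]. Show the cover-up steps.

Cover (t - 2): set t=2, get α = 8/(2 + 5) = 8/7. Cover (t + 5): set t=-5, get β = 8/(-5 - 2) = -8/7.
Result: (8/7)/(t - 2) - (8/7)/(t + 5)


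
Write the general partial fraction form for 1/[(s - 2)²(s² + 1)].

Repeated linear + quadratic: A/(s - 2) + B/(s - 2)² + (Cs + D)/(s² + 1)


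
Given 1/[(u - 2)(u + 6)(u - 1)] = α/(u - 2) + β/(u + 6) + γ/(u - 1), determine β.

Cover-up at u = -6: β = 1/[(-6 - 2)(-6 - 1)] = 1/[(-8)(-7)] = 1/56


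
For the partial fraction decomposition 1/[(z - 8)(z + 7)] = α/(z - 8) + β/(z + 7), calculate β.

Cover-up at z = -7: β = 1/(-7 - 8) = -1/15


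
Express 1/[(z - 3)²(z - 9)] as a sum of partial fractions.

Cover-up at z=9: R = 1/(9 - 3)² = 1/36. Cover-up at z=3: Q = 1/(3 - 9) = -1/6. Comparing z² coeff: P = -R = -1/36
Result: (-1/36)/(z - 3) - (1/6)/(z - 3)² + (1/36)/(z - 9)


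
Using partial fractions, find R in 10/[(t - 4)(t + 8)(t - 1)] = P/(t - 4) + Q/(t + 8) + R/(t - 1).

Cover-up at t = 1: R = 10/[(1 - 4)(1 + 8)] = 10/[(-3)(9)] = -10/27


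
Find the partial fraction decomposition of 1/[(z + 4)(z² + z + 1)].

Cover-up at z = -4: α = 1/((-4)² + 1·(-4) + 1) = 1/13. Then β = -α = -1/13, γ = -α·(1 - 4) = 3/13
Result: (1/13)/(z + 4) - ((1/13)z - 3/13)/(z² + z + 1)


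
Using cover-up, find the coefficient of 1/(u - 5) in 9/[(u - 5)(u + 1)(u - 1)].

Cover (u - 5), set u=5: 9/[(5 + 1)(5 - 1)] = 3/8


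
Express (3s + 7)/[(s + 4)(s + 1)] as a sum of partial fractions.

At s=-4: P = (3·(-4) + 7)/(-4 + 1) = 5/3. At s=-1: Q = (3·(-1) + 7)/(-1 + 4) = 4/3
Result: (5/3)/(s + 4) + (4/3)/(s + 1)


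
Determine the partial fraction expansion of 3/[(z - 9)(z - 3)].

3/(z - 9)(z - 3) = P/(z - 9) + Q/(z - 3). P = 3/(9 - 3) = 1/2, Q = 3/(3 - 9) = -1/2
Result: (1/2)/(z - 9) - (1/2)/(z - 3)


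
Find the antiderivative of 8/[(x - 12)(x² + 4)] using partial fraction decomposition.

Cover-up at x=12: A = 8/(12²+4) = 2/37. Coeff matching: B = -2/37, C = -24/37. Decomposition: (2/37)/(x - 12) - ((2/37)x + 24/37)/(x² + 4). Integrate: linear → ln, quadratic → (1/2)ln + arctan: (2/37) ln|(x - 12)| - (1/37) ln(x² + 4) - (12/37) arctan(x/2) + C


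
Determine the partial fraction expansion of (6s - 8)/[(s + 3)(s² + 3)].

At s=-3: P = (6·(-3) - 8)/((-3)² + 3) = -13/6. Q = -P = 13/6, R = 6 - (-3)·P = -1/2
Result: (-13/6)/(s + 3) + ((13/6)s - 1/2)/(s² + 3)


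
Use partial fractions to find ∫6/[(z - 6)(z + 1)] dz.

Decompose: 6/[(z - 6)(z + 1)] = (6/7)/(z - 6) - (6/7)/(z + 1). Integrate each term: (6/7) ln|(z - 6)| - (6/7) ln|(z + 1)| + C


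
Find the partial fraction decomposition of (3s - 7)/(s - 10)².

(3s - 7) = α(s - 10) + β. At s = 10: β = 3·10 - 7 = 23. Coeff of s: α = 3
Result: 3/(s - 10) + 23/(s - 10)²


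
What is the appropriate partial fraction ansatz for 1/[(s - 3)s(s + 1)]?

Three distinct linear factors: α/(s - 3) + β/s + γ/(s + 1)


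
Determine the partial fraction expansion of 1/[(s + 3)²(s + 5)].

Cover-up at s=-5: γ = 1/(-5 + 3)² = 1/4. Cover-up at s=-3: β = 1/(-3 + 5) = 1/2. Comparing s² coeff: α = -γ = -1/4
Result: (-1/4)/(s + 3) + (1/2)/(s + 3)² + (1/4)/(s + 5)


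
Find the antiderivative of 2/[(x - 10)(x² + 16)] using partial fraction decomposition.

Cover-up at x=10: P = 2/(10²+16) = 1/58. Coeff matching: Q = -1/58, R = -5/29. Decomposition: (1/58)/(x - 10) - ((1/58)x + 5/29)/(x² + 16). Integrate: linear → ln, quadratic → (1/2)ln + arctan: (1/58) ln|(x - 10)| - (1/116) ln(x² + 16) - (5/116) arctan(x/4) + C


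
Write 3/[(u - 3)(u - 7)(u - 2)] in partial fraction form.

Using cover-up method: P = -3/4, Q = 3/20, R = 3/5
Result: (-3/4)/(u - 3) + (3/20)/(u - 7) + (3/5)/(u - 2)


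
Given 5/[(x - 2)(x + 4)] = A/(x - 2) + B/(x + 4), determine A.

Cover-up at x = 2: A = 5/(2 + 4) = 5/6


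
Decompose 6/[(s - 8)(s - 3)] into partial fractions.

6/(s - 8)(s - 3) = A/(s - 8) + B/(s - 3). A = 6/(8 - 3) = 6/5, B = 6/(3 - 8) = -6/5
Result: (6/5)/(s - 8) - (6/5)/(s - 3)


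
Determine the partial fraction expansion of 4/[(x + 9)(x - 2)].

4/(x + 9)(x - 2) = P/(x + 9) + Q/(x - 2). P = 4/(-9 - 2) = -4/11, Q = 4/(2 + 9) = 4/11
Result: (-4/11)/(x + 9) + (4/11)/(x - 2)


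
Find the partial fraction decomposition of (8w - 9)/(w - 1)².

(8w - 9) = A(w - 1) + B. At w = 1: B = 8·1 - 9 = -1. Coeff of w: A = 8
Result: 8/(w - 1) - 1/(w - 1)²


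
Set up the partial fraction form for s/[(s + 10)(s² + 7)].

Linear + irreducible quadratic: α/(s + 10) + (βs + γ)/(s² + 7)


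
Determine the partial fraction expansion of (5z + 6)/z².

(5z + 6) = Pz + Q. At z = 0: Q = 5·0 + 6 = 6. Coeff of z: P = 5
Result: 5/z + 6/z²


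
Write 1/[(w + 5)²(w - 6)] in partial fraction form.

Cover-up at w=6: γ = 1/(6 + 5)² = 1/121. Cover-up at w=-5: β = 1/(-5 - 6) = -1/11. Comparing w² coeff: α = -γ = -1/121
Result: (-1/121)/(w + 5) - (1/11)/(w + 5)² + (1/121)/(w - 6)


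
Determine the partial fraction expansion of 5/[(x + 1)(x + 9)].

5/(x + 1)(x + 9) = A/(x + 1) + B/(x + 9). A = 5/(-1 + 9) = 5/8, B = 5/(-9 + 1) = -5/8
Result: (5/8)/(x + 1) - (5/8)/(x + 9)


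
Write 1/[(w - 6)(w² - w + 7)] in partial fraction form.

Cover-up at w = 6: α = 1/(6² - 1·6 + 7) = 1/37. Then β = -α = -1/37, γ = -α·(-1 + 6) = -5/37
Result: (1/37)/(w - 6) - ((1/37)w + 5/37)/(w² - w + 7)


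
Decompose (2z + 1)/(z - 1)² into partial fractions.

(2z + 1) = P(z - 1) + Q. At z = 1: Q = 2·1 + 1 = 3. Coeff of z: P = 2
Result: 2/(z - 1) + 3/(z - 1)²


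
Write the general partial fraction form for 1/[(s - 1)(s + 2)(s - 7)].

Three distinct linear factors: P/(s - 1) + Q/(s + 2) + R/(s - 7)


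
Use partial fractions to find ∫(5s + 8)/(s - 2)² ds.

Decompose: α = 5, β = 5·2 + 8 = 18, so (5s + 8)/(s - 2)² = 5/(s - 2) + 18/(s - 2)². Integrate: ∫ α/(s - 2) ds = 5 ln|(s - 2)|; ∫ β/(s - 2)² ds = -18/(s - 2). Sum: 5 ln|(s - 2)| - 18/(s - 2) + C


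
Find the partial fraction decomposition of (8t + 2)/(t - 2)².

(8t + 2) = α(t - 2) + β. At t = 2: β = 8·2 + 2 = 18. Coeff of t: α = 8
Result: 8/(t - 2) + 18/(t - 2)²


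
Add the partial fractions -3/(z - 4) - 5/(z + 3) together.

Common denominator (z - 4)(z + 3). Numerator: -3(z + 3) - 5(z - 4) = (-3z - 9) - (5z - 20) = -8z + 11
Result: (-8z + 11)/[(z - 4)(z + 3)]


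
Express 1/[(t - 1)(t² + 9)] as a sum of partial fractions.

Cover-up at t = 1: α = 1/(1² + 9) = 1/10. Then β = -α = -1/10, γ = -α·(0 + 1) = -1/10
Result: (1/10)/(t - 1) - ((1/10)t + 1/10)/(t² + 9)


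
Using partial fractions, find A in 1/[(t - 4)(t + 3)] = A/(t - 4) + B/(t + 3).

Cover-up at t = 4: A = 1/(4 + 3) = 1/7


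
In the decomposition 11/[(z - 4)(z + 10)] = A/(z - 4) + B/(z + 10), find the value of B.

Cover-up at z = -10: B = 11/(-10 - 4) = -11/14


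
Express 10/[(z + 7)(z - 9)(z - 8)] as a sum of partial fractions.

Using cover-up method: A = 1/24, B = 5/8, C = -2/3
Result: (1/24)/(z + 7) + (5/8)/(z - 9) - (2/3)/(z - 8)


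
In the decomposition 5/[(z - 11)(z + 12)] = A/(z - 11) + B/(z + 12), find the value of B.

Cover-up at z = -12: B = 5/(-12 - 11) = -5/23


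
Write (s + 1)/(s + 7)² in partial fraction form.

(s + 1) = α(s + 7) + β. At s = -7: β = 1·(-7) + 1 = -6. Coeff of s: α = 1
Result: 1/(s + 7) - 6/(s + 7)²


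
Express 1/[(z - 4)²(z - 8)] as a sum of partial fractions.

Cover-up at z=8: C = 1/(8 - 4)² = 1/16. Cover-up at z=4: B = 1/(4 - 8) = -1/4. Comparing z² coeff: A = -C = -1/16
Result: (-1/16)/(z - 4) - (1/4)/(z - 4)² + (1/16)/(z - 8)


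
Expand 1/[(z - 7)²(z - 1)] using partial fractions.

Cover-up at z=1: C = 1/(1 - 7)² = 1/36. Cover-up at z=7: B = 1/(7 - 1) = 1/6. Comparing z² coeff: A = -C = -1/36
Result: (-1/36)/(z - 7) + (1/6)/(z - 7)² + (1/36)/(z - 1)


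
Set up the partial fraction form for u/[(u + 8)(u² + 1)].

Linear + irreducible quadratic: P/(u + 8) + (Qu + R)/(u² + 1)


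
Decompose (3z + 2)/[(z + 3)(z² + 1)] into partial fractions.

At z=-3: α = (3·(-3) + 2)/((-3)² + 1) = -7/10. β = -α = 7/10, γ = 3 - (-3)·α = 9/10
Result: (-7/10)/(z + 3) + ((7/10)z + 9/10)/(z² + 1)


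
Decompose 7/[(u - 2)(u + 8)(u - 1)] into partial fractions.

Using cover-up method: A = 7/10, B = 7/90, C = -7/9
Result: (7/10)/(u - 2) + (7/90)/(u + 8) - (7/9)/(u - 1)


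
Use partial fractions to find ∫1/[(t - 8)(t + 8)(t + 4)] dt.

Cover-up: P = 1/192, Q = 1/64, R = -1/48. Decomposition: (1/192)/(t - 8) + (1/64)/(t + 8) - (1/48)/(t + 4). Integrate each term: (1/192) ln|(t - 8)| + (1/64) ln|(t + 8)| - (1/48) ln|(t + 4)| + C


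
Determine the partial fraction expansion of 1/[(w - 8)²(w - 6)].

Cover-up at w=6: C = 1/(6 - 8)² = 1/4. Cover-up at w=8: B = 1/(8 - 6) = 1/2. Comparing w² coeff: A = -C = -1/4
Result: (-1/4)/(w - 8) + (1/2)/(w - 8)² + (1/4)/(w - 6)


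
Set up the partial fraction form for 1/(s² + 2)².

Repeated quadratic factor: (As + B)/(s² + 2) + (Cs + D)/(s² + 2)²


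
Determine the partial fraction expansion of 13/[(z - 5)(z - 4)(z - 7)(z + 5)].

Using Heaviside cover-up: (-13/20)/(z - 5) + (13/27)/(z - 4) + (13/72)/(z - 7) - (13/1080)/(z + 5)


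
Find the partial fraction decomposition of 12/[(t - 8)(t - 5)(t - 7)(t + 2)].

Using Heaviside cover-up: (2/5)/(t - 8) + (2/7)/(t - 5) - (2/3)/(t - 7) - (2/105)/(t + 2)


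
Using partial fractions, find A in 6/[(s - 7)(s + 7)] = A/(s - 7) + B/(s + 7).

Cover-up at s = 7: A = 6/(7 + 7) = 6/14 = 3/7


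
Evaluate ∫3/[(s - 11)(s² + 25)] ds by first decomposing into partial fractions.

Cover-up at s=11: A = 3/(11²+25) = 3/146. Coeff matching: B = -3/146, C = -33/146. Decomposition: (3/146)/(s - 11) - ((3/146)s + 33/146)/(s² + 25). Integrate: linear → ln, quadratic → (1/2)ln + arctan: (3/146) ln|(s - 11)| - (3/292) ln(s² + 25) - (33/730) arctan(s/5) + C
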